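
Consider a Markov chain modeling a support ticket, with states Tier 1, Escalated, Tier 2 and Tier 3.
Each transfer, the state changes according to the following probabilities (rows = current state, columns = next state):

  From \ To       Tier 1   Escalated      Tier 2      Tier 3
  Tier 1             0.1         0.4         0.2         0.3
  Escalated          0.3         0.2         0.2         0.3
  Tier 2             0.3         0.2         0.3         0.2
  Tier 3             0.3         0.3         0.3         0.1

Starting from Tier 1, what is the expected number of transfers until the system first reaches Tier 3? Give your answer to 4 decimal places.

Let t(s) be the expected number of transfers to first reach Tier 3 from state s, with t(Tier 3) = 0. Conditioning on the first transfer:
t(Tier 1) = 1 + 0.1·t(Tier 1) + 0.4·t(Escalated) + 0.2·t(Tier 2)
t(Escalated) = 1 + 0.3·t(Tier 1) + 0.2·t(Escalated) + 0.2·t(Tier 2)
t(Tier 2) = 1 + 0.3·t(Tier 1) + 0.2·t(Escalated) + 0.3·t(Tier 2)
Solving: t(Tier 1) = 3.6000, t(Escalated) = 3.6000, t(Tier 2) = 4.0000.
Expected transfers from Tier 1 to Tier 3: 3.6000.

3.6000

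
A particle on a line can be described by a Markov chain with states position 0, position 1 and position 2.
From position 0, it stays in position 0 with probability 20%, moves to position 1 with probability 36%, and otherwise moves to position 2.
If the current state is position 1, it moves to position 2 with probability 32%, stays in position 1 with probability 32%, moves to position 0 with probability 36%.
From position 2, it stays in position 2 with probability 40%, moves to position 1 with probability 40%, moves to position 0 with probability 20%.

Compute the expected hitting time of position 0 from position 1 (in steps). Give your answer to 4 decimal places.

Let t(s) be the expected number of steps to first reach position 0 from state s, with t(position 0) = 0. Conditioning on the first step:
t(position 1) = 1 + 0.32·t(position 1) + 0.32·t(position 2)
t(position 2) = 1 + 0.4·t(position 1) + 0.4·t(position 2)
Solving: t(position 1) = 3.2857, t(position 2) = 3.8571.
Expected steps from position 1 to position 0: 3.2857.

3.2857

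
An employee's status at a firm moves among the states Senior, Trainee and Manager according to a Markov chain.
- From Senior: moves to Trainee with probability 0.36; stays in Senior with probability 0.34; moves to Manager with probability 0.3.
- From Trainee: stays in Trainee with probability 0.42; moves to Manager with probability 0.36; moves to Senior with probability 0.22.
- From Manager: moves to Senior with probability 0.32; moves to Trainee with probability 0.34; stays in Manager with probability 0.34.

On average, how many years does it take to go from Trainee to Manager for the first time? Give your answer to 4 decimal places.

Let t(s) be the expected number of years to first reach Manager from state s, with t(Manager) = 0. Conditioning on the first year:
t(Senior) = 1 + 0.34·t(Senior) + 0.36·t(Trainee)
t(Trainee) = 1 + 0.22·t(Senior) + 0.42·t(Trainee)
Solving: t(Senior) = 3.0962, t(Trainee) = 2.8986.
Expected years from Trainee to Manager: 2.8986.

2.8986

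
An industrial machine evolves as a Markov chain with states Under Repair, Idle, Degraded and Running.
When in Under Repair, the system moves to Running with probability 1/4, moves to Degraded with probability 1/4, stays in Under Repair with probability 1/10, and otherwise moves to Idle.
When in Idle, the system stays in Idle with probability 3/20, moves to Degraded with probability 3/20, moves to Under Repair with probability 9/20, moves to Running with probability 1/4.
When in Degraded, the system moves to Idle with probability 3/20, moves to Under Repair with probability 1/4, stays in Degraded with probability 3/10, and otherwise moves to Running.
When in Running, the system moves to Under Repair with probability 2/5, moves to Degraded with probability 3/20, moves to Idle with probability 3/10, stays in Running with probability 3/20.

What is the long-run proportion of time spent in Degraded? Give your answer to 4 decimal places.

Let the stationary distribution be π with π = πP and π_1 + π_2 + π_3 + π_4 = 1.
π_1 = 0.1·π_1 + 0.45·π_2 + 0.25·π_3 + 0.4·π_4
π_2 = 0.4·π_1 + 0.15·π_2 + 0.15·π_3 + 0.3·π_4
π_3 = 0.25·π_1 + 0.15·π_2 + 0.3·π_3 + 0.15·π_4
Solving with the normalization constraint gives π = (0.2933, 0.2589, 0.2110, 0.2369).
So the stationary probability of Degraded is 0.2110.

0.2110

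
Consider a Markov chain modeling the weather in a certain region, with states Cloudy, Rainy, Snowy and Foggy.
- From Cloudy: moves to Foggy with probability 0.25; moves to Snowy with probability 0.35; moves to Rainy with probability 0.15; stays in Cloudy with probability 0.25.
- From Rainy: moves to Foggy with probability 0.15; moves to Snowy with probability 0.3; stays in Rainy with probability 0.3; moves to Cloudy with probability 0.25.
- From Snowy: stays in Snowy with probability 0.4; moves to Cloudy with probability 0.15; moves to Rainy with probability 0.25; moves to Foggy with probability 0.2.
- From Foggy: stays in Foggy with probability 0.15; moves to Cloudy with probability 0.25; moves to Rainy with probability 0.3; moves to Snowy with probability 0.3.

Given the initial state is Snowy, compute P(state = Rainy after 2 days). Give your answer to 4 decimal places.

Propagate the distribution vector 2 days from Snowy.
After 0 days: (0.0000, 0.0000, 1.0000, 0.0000)
After 1 day: (0.1500, 0.2500, 0.4000, 0.2000)
After 2 days: (0.2100, 0.2575, 0.3475, 0.1850)
P(in Rainy after 2 days) = 0.2575

0.2575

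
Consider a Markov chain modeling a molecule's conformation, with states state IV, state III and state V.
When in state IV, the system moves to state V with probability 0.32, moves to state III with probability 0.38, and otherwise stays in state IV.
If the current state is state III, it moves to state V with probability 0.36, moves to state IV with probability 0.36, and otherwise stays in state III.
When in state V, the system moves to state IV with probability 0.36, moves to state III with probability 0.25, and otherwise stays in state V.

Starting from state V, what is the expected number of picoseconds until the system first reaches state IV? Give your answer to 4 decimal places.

2.7778

Let t(s) be the expected number of picoseconds to first reach state IV from state s, with t(state IV) = 0. Conditioning on the first picosecond:
t(state III) = 1 + 0.28·t(state III) + 0.36·t(state V)
t(state V) = 1 + 0.25·t(state III) + 0.39·t(state V)
Solving: t(state III) = 2.7778, t(state V) = 2.7778.
Expected picoseconds from state V to state IV: 2.7778.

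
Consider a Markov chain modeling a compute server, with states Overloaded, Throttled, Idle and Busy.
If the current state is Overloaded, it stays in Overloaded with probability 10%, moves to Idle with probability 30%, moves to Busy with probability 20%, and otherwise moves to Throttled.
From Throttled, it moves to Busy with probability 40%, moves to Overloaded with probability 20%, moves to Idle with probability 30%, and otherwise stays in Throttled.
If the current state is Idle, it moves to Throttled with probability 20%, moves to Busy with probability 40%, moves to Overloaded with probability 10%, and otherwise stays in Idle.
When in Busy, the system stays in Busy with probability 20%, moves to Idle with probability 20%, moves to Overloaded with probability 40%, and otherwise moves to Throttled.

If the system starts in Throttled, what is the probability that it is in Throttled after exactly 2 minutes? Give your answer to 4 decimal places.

Propagate the distribution vector 2 minutes from Throttled.
After 0 minutes: (0.0000, 1.0000, 0.0000, 0.0000)
After 1 minute: (0.2000, 0.1000, 0.3000, 0.4000)
After 2 minutes: (0.2300, 0.2300, 0.2600, 0.2800)
P(in Throttled after 2 minutes) = 0.2300

0.2300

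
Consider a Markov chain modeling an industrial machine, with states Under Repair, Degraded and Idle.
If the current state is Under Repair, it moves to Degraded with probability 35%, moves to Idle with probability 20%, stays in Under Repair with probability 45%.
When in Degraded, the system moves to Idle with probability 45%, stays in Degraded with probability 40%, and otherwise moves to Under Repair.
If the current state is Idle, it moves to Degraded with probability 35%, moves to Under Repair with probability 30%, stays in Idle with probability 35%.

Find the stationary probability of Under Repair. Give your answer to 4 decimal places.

0.2879

Let the stationary distribution be π with π = πP and π_1 + π_2 + π_3 = 1.
π_1 = 0.45·π_1 + 0.15·π_2 + 0.3·π_3
π_2 = 0.35·π_1 + 0.4·π_2 + 0.35·π_3
Solving with the normalization constraint gives π = (0.2879, 0.3684, 0.3437).
So the stationary probability of Under Repair is 0.2879.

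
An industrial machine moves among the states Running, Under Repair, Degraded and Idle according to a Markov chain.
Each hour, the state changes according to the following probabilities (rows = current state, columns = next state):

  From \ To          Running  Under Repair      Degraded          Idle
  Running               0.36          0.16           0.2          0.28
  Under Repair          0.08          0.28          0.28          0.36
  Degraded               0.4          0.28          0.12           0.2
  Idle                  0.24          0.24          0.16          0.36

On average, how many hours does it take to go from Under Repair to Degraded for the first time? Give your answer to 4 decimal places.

Let t(s) be the expected number of hours to first reach Degraded from state s, with t(Degraded) = 0. Conditioning on the first hour:
t(Running) = 1 + 0.36·t(Running) + 0.16·t(Under Repair) + 0.28·t(Idle)
t(Under Repair) = 1 + 0.08·t(Running) + 0.28·t(Under Repair) + 0.36·t(Idle)
t(Idle) = 1 + 0.24·t(Running) + 0.24·t(Under Repair) + 0.36·t(Idle)
Solving: t(Running) = 4.9023, t(Under Repair) = 4.4727, t(Idle) = 5.0781.
Expected hours from Under Repair to Degraded: 4.4727.

4.4727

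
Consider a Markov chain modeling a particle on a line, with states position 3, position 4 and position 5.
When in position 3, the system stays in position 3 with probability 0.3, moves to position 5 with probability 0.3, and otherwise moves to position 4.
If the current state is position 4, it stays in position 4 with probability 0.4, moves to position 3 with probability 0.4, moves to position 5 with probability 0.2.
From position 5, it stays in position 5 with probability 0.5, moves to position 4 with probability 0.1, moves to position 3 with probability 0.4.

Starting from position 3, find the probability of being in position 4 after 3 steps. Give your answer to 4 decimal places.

Propagate the distribution vector 3 steps from position 3.
After 0 steps: (1.0000, 0.0000, 0.0000)
After 1 step: (0.3000, 0.4000, 0.3000)
After 2 steps: (0.3700, 0.3100, 0.3200)
After 3 steps: (0.3630, 0.3040, 0.3330)
P(in position 4 after 3 steps) = 0.3040

0.3040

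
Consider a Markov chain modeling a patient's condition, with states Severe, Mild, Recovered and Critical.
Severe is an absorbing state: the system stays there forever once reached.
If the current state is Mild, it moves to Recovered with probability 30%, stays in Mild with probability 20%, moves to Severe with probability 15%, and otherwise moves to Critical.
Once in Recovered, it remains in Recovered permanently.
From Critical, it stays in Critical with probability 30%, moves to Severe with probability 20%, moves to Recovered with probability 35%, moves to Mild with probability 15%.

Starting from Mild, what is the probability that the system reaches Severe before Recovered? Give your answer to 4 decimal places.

0.3448

Let h(s) be the probability of absorption at Severe starting from transient state s. Then h(Severe) = 1 and h(Recovered) = 0. By first-step analysis:
h(Mild) = 0.15·1 + 0.2·h(Mild) + 0.3·0 + 0.35·h(Critical)
h(Critical) = 0.2·1 + 0.15·h(Mild) + 0.35·0 + 0.3·h(Critical)
Solving: h(Mild) = 0.3448, h(Critical) = 0.3596.
Starting from Mild, the probability is 0.3448.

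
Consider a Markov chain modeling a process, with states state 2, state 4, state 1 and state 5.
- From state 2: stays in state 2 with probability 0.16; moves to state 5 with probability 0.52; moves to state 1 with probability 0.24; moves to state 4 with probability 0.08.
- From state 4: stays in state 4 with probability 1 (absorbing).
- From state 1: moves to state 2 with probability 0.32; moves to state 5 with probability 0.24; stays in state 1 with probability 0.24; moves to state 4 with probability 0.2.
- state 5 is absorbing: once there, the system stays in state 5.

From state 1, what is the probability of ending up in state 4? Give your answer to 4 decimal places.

Let h(s) be the probability of absorption at state 4 starting from transient state s. Then h(state 4) = 1 and h(state 5) = 0. By first-step analysis:
h(state 2) = 0.16·h(state 2) + 0.08·1 + 0.24·h(state 1) + 0.52·0
h(state 1) = 0.32·h(state 2) + 0.2·1 + 0.24·h(state 1) + 0.24·0
Solving: h(state 2) = 0.1937, h(state 1) = 0.3447.
Starting from state 1, the probability is 0.3447.

0.3447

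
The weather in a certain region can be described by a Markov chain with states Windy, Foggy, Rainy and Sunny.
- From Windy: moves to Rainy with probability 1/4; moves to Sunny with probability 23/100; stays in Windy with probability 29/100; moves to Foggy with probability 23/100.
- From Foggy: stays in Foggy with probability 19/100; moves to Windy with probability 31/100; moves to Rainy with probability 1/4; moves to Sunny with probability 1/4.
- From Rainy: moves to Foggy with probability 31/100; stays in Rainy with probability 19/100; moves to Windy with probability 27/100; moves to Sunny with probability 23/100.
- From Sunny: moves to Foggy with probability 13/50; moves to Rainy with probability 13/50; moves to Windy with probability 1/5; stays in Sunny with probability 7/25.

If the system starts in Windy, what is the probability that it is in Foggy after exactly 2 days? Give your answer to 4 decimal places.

0.2477

Propagate the distribution vector 2 days from Windy.
After 0 days: (1.0000, 0.0000, 0.0000, 0.0000)
After 1 day: (0.2900, 0.2300, 0.2500, 0.2300)
After 2 days: (0.2689, 0.2477, 0.2373, 0.2461)
P(in Foggy after 2 days) = 0.2477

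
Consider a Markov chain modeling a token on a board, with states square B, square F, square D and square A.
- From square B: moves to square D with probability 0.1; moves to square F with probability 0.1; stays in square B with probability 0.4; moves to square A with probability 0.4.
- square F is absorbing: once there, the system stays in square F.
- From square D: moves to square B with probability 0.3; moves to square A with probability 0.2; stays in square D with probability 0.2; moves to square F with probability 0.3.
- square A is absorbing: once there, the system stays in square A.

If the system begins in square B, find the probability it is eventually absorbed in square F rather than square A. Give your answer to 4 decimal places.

0.2444

Let h(s) be the probability of absorption at square F starting from transient state s. Then h(square F) = 1 and h(square A) = 0. By first-step analysis:
h(square B) = 0.4·h(square B) + 0.1·1 + 0.1·h(square D) + 0.4·0
h(square D) = 0.3·h(square B) + 0.3·1 + 0.2·h(square D) + 0.2·0
Solving: h(square B) = 0.2444, h(square D) = 0.4667.
Starting from square B, the probability is 0.2444.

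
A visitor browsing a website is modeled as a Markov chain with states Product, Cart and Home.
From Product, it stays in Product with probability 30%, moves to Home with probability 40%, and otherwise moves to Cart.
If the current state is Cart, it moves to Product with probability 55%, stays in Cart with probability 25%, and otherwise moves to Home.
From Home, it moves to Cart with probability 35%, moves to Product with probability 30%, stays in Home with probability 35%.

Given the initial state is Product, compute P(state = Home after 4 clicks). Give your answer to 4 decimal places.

0.3237

Propagate the distribution vector 4 clicks from Product.
After 0 clicks: (1.0000, 0.0000, 0.0000)
After 1 click: (0.3000, 0.3000, 0.4000)
After 2 clicks: (0.3750, 0.3050, 0.3200)
After 3 clicks: (0.3763, 0.3008, 0.3230)
After 4 clicks: (0.3752, 0.3011, 0.3237)
P(in Home after 4 clicks) = 0.3237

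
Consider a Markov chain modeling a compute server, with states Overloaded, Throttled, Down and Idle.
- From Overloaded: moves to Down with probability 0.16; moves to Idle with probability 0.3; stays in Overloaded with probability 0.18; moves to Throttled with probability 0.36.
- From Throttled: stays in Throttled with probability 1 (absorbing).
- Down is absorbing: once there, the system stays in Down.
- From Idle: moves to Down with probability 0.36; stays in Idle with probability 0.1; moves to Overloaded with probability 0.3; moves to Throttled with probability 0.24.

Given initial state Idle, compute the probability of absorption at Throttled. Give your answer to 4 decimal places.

Let h(s) be the probability of absorption at Throttled starting from transient state s. Then h(Throttled) = 1 and h(Down) = 0. By first-step analysis:
h(Overloaded) = 0.18·h(Overloaded) + 0.36·1 + 0.16·0 + 0.3·h(Idle)
h(Idle) = 0.3·h(Overloaded) + 0.24·1 + 0.36·0 + 0.1·h(Idle)
Solving: h(Overloaded) = 0.6111, h(Idle) = 0.4704.
Starting from Idle, the probability is 0.4704.

0.4704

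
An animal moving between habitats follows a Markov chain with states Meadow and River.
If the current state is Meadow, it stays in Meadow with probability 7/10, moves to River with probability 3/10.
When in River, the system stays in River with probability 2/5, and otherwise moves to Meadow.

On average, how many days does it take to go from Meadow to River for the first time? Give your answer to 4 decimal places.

Let t(s) be the expected number of days to first reach River from state s, with t(River) = 0. Conditioning on the first day:
t(Meadow) = 1 + 0.7·t(Meadow)
Solving: t(Meadow) = 3.3333.
Expected days from Meadow to River: 3.3333.

3.3333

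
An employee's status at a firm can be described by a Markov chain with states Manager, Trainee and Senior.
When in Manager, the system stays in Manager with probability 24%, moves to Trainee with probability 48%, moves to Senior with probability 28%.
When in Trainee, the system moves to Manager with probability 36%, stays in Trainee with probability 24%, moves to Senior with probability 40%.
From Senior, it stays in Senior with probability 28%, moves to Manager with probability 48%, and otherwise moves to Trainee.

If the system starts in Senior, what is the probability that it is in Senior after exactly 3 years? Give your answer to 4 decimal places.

Propagate the distribution vector 3 years from Senior.
After 0 years: (0.0000, 0.0000, 1.0000)
After 1 year: (0.4800, 0.2400, 0.2800)
After 2 years: (0.3360, 0.3552, 0.3088)
After 3 years: (0.3567, 0.3206, 0.3226)
P(in Senior after 3 years) = 0.3226

0.3226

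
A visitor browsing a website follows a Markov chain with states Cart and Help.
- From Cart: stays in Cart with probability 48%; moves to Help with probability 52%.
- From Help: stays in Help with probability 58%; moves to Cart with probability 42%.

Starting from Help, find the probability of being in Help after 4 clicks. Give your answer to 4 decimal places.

0.5532

Propagate the distribution vector 4 clicks from Help.
After 0 clicks: (0.0000, 1.0000)
After 1 click: (0.4200, 0.5800)
After 2 clicks: (0.4452, 0.5548)
After 3 clicks: (0.4467, 0.5533)
After 4 clicks: (0.4468, 0.5532)
P(in Help after 4 clicks) = 0.5532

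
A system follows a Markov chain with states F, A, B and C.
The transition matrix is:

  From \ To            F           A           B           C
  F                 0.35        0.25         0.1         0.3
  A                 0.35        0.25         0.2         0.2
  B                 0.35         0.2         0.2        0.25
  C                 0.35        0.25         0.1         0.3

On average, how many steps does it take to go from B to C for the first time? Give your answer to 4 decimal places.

Let t(s) be the expected number of steps to first reach C from state s, with t(C) = 0. Conditioning on the first step:
t(F) = 1 + 0.35·t(F) + 0.25·t(A) + 0.1·t(B)
t(A) = 1 + 0.35·t(F) + 0.25·t(A) + 0.2·t(B)
t(B) = 1 + 0.35·t(F) + 0.2·t(A) + 0.2·t(B)
Solving: t(F) = 3.7205, t(A) = 4.1110, t(B) = 3.9054.
Expected steps from B to C: 3.9054.

3.9054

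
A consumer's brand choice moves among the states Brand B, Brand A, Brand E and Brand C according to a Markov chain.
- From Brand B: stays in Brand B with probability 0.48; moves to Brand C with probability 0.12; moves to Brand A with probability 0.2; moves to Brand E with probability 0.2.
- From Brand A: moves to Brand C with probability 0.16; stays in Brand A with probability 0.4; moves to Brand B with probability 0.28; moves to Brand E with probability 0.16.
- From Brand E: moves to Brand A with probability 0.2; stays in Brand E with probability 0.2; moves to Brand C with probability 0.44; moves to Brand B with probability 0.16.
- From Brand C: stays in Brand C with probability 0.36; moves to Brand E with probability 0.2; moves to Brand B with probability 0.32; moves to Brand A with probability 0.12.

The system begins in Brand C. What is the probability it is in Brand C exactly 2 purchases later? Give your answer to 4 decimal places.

Propagate the distribution vector 2 purchases from Brand C.
After 0 purchases: (0.0000, 0.0000, 0.0000, 1.0000)
After 1 purchase: (0.3200, 0.1200, 0.2000, 0.3600)
After 2 purchases: (0.3344, 0.1952, 0.1952, 0.2752)
P(in Brand C after 2 purchases) = 0.2752

0.2752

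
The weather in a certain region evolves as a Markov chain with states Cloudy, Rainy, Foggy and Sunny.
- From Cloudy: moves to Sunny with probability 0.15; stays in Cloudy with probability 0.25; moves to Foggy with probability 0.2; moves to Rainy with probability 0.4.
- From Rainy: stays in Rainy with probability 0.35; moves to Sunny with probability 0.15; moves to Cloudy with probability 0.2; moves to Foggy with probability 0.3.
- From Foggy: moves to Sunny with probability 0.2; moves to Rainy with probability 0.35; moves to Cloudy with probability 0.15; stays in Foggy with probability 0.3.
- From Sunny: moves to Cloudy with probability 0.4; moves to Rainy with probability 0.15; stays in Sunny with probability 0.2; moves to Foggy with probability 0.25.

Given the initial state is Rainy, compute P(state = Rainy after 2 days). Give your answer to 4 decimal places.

0.3300

Propagate the distribution vector 2 days from Rainy.
After 0 days: (0.0000, 1.0000, 0.0000, 0.0000)
After 1 day: (0.2000, 0.3500, 0.3000, 0.1500)
After 2 days: (0.2250, 0.3300, 0.2725, 0.1725)
P(in Rainy after 2 days) = 0.3300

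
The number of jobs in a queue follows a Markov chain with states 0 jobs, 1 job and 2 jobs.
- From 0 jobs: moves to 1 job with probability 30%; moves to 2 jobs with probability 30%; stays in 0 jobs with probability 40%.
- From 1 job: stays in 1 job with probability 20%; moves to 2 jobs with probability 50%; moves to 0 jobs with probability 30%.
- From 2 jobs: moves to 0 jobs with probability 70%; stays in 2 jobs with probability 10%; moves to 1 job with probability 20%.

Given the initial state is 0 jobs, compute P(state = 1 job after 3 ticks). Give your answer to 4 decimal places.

0.2460

Propagate the distribution vector 3 ticks from 0 jobs.
After 0 ticks: (1.0000, 0.0000, 0.0000)
After 1 tick: (0.4000, 0.3000, 0.3000)
After 2 ticks: (0.4600, 0.2400, 0.3000)
After 3 ticks: (0.4660, 0.2460, 0.2880)
P(in 1 job after 3 ticks) = 0.2460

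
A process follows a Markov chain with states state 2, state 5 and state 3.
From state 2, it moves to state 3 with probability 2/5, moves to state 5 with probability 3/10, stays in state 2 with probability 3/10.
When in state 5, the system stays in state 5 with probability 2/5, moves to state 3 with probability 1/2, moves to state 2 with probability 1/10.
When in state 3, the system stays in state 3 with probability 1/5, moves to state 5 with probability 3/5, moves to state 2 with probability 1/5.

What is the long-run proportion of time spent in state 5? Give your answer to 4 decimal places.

0.4571

Let the stationary distribution be π with π = πP and π_1 + π_2 + π_3 = 1.
π_1 = 0.3·π_1 + 0.1·π_2 + 0.2·π_3
π_2 = 0.3·π_1 + 0.4·π_2 + 0.6·π_3
Solving with the normalization constraint gives π = (0.1714, 0.4571, 0.3714).
So the stationary probability of state 5 is 0.4571.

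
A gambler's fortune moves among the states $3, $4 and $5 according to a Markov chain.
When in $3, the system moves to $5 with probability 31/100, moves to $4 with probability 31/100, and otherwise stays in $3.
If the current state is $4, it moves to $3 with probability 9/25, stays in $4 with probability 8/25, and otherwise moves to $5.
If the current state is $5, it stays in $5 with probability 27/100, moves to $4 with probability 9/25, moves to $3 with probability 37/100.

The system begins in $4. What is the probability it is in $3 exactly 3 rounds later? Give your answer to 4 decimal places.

0.3704

Propagate the distribution vector 3 rounds from $4.
After 0 rounds: (0.0000, 1.0000, 0.0000)
After 1 round: (0.3600, 0.3200, 0.3200)
After 2 rounds: (0.3704, 0.3292, 0.3004)
After 3 rounds: (0.3704, 0.3283, 0.3013)
P(in $3 after 3 rounds) = 0.3704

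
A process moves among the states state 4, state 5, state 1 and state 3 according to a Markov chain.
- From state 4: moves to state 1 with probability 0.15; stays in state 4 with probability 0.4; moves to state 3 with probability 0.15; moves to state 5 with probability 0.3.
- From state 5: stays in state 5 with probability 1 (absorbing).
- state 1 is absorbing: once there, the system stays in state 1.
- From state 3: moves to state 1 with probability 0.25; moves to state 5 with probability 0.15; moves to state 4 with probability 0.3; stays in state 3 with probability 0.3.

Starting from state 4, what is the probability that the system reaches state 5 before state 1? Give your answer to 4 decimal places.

Let h(s) be the probability of absorption at state 5 starting from transient state s. Then h(state 5) = 1 and h(state 1) = 0. By first-step analysis:
h(state 4) = 0.4·h(state 4) + 0.3·1 + 0.15·0 + 0.15·h(state 3)
h(state 3) = 0.3·h(state 4) + 0.15·1 + 0.25·0 + 0.3·h(state 3)
Solving: h(state 4) = 0.6200, h(state 3) = 0.4800.
Starting from state 4, the probability is 0.6200.

0.6200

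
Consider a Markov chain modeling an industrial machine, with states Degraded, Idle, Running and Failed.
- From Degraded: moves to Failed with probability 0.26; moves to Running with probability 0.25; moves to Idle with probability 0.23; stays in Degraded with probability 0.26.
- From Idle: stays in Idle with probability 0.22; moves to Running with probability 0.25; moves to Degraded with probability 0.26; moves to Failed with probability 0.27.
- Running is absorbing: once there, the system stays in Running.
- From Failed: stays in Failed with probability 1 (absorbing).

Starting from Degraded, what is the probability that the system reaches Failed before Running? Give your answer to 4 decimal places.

0.5120

Let h(s) be the probability of absorption at Failed starting from transient state s. Then h(Failed) = 1 and h(Running) = 0. By first-step analysis:
h(Degraded) = 0.26·h(Degraded) + 0.23·h(Idle) + 0.25·0 + 0.26·1
h(Idle) = 0.26·h(Degraded) + 0.22·h(Idle) + 0.25·0 + 0.27·1
Solving: h(Degraded) = 0.5120, h(Idle) = 0.5168.
Starting from Degraded, the probability is 0.5120.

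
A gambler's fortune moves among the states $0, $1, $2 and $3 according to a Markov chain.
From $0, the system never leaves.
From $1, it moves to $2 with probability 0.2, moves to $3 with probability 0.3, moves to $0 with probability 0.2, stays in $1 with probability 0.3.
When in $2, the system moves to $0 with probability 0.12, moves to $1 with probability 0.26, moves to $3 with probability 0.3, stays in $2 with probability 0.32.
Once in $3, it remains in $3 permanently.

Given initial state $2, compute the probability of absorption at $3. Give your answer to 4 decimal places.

0.6792

Let h(s) be the probability of absorption at $3 starting from transient state s. Then h($3) = 1 and h($0) = 0. By first-step analysis:
h($1) = 0.2·0 + 0.3·h($1) + 0.2·h($2) + 0.3·1
h($2) = 0.12·0 + 0.26·h($1) + 0.32·h($2) + 0.3·1
Solving: h($1) = 0.6226, h($2) = 0.6792.
Starting from $2, the probability is 0.6792.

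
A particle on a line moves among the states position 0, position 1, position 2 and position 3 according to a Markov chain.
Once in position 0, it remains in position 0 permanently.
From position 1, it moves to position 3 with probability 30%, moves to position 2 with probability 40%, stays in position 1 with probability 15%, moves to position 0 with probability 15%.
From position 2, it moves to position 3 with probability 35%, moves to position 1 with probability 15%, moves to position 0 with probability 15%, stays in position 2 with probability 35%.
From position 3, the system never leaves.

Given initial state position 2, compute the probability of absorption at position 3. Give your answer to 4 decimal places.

0.6954

Let h(s) be the probability of absorption at position 3 starting from transient state s. Then h(position 3) = 1 and h(position 0) = 0. By first-step analysis:
h(position 1) = 0.15·0 + 0.15·h(position 1) + 0.4·h(position 2) + 0.3·1
h(position 2) = 0.15·0 + 0.15·h(position 1) + 0.35·h(position 2) + 0.35·1
Solving: h(position 1) = 0.6802, h(position 2) = 0.6954.
Starting from position 2, the probability is 0.6954.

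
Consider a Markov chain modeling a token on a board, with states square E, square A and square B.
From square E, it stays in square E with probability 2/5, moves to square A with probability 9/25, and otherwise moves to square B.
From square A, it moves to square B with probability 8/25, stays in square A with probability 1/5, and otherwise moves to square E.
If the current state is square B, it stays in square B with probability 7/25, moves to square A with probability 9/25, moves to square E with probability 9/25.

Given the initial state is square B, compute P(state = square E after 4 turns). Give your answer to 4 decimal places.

0.4139

Propagate the distribution vector 4 turns from square B.
After 0 turns: (0.0000, 0.0000, 1.0000)
After 1 turn: (0.3600, 0.3600, 0.2800)
After 2 turns: (0.4176, 0.3024, 0.2800)
After 3 turns: (0.4130, 0.3116, 0.2754)
After 4 turns: (0.4139, 0.3101, 0.2759)
P(in square E after 4 turns) = 0.4139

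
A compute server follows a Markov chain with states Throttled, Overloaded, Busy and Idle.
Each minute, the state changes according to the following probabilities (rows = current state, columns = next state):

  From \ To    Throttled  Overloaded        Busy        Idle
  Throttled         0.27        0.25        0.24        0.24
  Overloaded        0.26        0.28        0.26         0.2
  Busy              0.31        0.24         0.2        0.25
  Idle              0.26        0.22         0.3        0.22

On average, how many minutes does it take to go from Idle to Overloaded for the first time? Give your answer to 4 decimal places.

4.2841

Let t(s) be the expected number of minutes to first reach Overloaded from state s, with t(Overloaded) = 0. Conditioning on the first minute:
t(Throttled) = 1 + 0.27·t(Throttled) + 0.24·t(Busy) + 0.24·t(Idle)
t(Busy) = 1 + 0.31·t(Throttled) + 0.2·t(Busy) + 0.25·t(Idle)
t(Idle) = 1 + 0.26·t(Throttled) + 0.3·t(Busy) + 0.22·t(Idle)
Solving: t(Throttled) = 4.1593, t(Busy) = 4.2005, t(Idle) = 4.2841.
Expected minutes from Idle to Overloaded: 4.2841.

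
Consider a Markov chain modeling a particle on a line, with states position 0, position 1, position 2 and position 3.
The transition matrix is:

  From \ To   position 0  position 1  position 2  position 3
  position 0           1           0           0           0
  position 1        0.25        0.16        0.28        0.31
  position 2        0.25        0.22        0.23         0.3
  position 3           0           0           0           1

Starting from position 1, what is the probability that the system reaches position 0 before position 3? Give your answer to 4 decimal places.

Let h(s) be the probability of absorption at position 0 starting from transient state s. Then h(position 0) = 1 and h(position 3) = 0. By first-step analysis:
h(position 1) = 0.25·1 + 0.16·h(position 1) + 0.28·h(position 2) + 0.31·0
h(position 2) = 0.25·1 + 0.22·h(position 1) + 0.23·h(position 2) + 0.3·0
Solving: h(position 1) = 0.4486, h(position 2) = 0.4528.
Starting from position 1, the probability is 0.4486.

0.4486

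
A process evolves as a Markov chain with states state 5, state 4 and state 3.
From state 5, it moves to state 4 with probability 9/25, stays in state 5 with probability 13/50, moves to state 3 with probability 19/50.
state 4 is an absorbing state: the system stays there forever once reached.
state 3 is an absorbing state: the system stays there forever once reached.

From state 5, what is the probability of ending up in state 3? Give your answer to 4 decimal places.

Let h(s) be the probability of absorption at state 3 starting from transient state s. Then h(state 3) = 1 and h(state 4) = 0. By first-step analysis:
h(state 5) = 0.26·h(state 5) + 0.36·0 + 0.38·1
Solving: h(state 5) = 0.5135.
Starting from state 5, the probability is 0.5135.

0.5135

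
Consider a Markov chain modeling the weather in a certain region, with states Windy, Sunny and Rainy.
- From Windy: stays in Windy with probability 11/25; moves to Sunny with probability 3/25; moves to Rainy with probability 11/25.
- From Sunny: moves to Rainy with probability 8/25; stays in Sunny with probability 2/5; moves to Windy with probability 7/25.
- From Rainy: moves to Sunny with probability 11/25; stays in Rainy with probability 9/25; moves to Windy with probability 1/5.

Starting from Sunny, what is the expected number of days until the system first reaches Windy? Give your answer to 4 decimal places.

3.9474

Let t(s) be the expected number of days to first reach Windy from state s, with t(Windy) = 0. Conditioning on the first day:
t(Sunny) = 1 + 0.4·t(Sunny) + 0.32·t(Rainy)
t(Rainy) = 1 + 0.44·t(Sunny) + 0.36·t(Rainy)
Solving: t(Sunny) = 3.9474, t(Rainy) = 4.2763.
Expected days from Sunny to Windy: 3.9474.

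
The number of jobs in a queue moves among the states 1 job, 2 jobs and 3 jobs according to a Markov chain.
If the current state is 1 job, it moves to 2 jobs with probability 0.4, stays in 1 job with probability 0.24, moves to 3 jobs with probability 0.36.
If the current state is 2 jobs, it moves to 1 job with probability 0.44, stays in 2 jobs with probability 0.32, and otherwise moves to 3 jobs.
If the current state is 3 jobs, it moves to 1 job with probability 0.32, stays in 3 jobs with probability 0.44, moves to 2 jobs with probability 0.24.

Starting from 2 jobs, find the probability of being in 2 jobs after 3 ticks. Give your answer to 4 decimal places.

Propagate the distribution vector 3 ticks from 2 jobs.
After 0 ticks: (0.0000, 1.0000, 0.0000)
After 1 tick: (0.4400, 0.3200, 0.2400)
After 2 ticks: (0.3232, 0.3360, 0.3408)
After 3 ticks: (0.3345, 0.3186, 0.3469)
P(in 2 jobs after 3 ticks) = 0.3186

0.3186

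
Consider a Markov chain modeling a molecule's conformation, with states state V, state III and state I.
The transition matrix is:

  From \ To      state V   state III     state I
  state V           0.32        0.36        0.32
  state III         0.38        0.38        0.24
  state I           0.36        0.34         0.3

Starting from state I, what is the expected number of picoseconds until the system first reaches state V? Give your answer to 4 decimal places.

Let t(s) be the expected number of picoseconds to first reach state V from state s, with t(state V) = 0. Conditioning on the first picosecond:
t(state III) = 1 + 0.38·t(state III) + 0.24·t(state I)
t(state I) = 1 + 0.34·t(state III) + 0.3·t(state I)
Solving: t(state III) = 2.6674, t(state I) = 2.7242.
Expected picoseconds from state I to state V: 2.7242.

2.7242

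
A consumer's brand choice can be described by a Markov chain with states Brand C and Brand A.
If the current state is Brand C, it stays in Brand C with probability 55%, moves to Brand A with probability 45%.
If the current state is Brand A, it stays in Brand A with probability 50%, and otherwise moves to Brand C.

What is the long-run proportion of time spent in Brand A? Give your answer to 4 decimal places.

0.4737

Let the stationary distribution be π with π = πP and π_1 + π_2 = 1.
π_1 = 0.55·π_1 + 0.5·π_2
Solving with the normalization constraint gives π = (0.5263, 0.4737).
So the stationary probability of Brand A is 0.4737.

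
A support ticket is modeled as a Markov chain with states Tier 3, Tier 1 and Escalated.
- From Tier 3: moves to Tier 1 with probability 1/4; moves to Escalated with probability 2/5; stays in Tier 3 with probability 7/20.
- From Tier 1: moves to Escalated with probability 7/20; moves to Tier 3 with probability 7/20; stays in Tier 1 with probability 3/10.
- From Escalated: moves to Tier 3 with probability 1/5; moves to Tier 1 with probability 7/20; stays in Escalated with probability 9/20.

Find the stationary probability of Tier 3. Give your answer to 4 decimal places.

0.2893

Let the stationary distribution be π with π = πP and π_1 + π_2 + π_3 = 1.
π_1 = 0.35·π_1 + 0.35·π_2 + 0.2·π_3
π_2 = 0.25·π_1 + 0.3·π_2 + 0.35·π_3
Solving with the normalization constraint gives π = (0.2893, 0.3058, 0.4050).
So the stationary probability of Tier 3 is 0.2893.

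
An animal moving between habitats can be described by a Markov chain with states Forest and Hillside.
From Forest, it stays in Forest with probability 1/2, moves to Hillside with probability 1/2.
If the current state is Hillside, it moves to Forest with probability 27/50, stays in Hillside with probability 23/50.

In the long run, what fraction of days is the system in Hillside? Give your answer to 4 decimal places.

0.4808

Let the stationary distribution be π with π = πP and π_1 + π_2 = 1.
π_1 = 0.5·π_1 + 0.54·π_2
Solving with the normalization constraint gives π = (0.5192, 0.4808).
So the stationary probability of Hillside is 0.4808.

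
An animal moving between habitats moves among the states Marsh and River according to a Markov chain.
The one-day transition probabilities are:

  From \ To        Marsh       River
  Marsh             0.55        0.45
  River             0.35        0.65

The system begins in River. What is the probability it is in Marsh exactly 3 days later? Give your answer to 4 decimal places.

Propagate the distribution vector 3 days from River.
After 0 days: (0.0000, 1.0000)
After 1 day: (0.3500, 0.6500)
After 2 days: (0.4200, 0.5800)
After 3 days: (0.4340, 0.5660)
P(in Marsh after 3 days) = 0.4340

0.4340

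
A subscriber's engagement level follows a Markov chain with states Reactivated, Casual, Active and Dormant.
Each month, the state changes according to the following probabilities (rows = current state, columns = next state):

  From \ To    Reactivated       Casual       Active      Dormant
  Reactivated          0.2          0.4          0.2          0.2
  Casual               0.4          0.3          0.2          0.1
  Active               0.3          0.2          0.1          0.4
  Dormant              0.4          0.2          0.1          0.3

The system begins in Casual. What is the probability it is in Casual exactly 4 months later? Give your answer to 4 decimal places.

0.2937

Propagate the distribution vector 4 months from Casual.
After 0 months: (0.0000, 1.0000, 0.0000, 0.0000)
After 1 month: (0.4000, 0.3000, 0.2000, 0.1000)
After 2 months: (0.3000, 0.3100, 0.1700, 0.2200)
After 3 months: (0.3230, 0.2910, 0.1610, 0.2250)
After 4 months: (0.3193, 0.2937, 0.1614, 0.2256)
P(in Casual after 4 months) = 0.2937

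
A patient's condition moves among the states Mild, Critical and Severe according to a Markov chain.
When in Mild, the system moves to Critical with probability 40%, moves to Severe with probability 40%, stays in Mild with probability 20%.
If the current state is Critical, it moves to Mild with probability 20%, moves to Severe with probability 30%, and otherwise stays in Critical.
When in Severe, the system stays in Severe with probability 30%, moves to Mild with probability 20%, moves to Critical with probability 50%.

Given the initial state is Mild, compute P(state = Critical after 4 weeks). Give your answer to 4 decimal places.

Propagate the distribution vector 4 weeks from Mild.
After 0 weeks: (1.0000, 0.0000, 0.0000)
After 1 week: (0.2000, 0.4000, 0.4000)
After 2 weeks: (0.2000, 0.4800, 0.3200)
After 3 weeks: (0.2000, 0.4800, 0.3200)
After 4 weeks: (0.2000, 0.4800, 0.3200)
P(in Critical after 4 weeks) = 0.4800

0.4800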